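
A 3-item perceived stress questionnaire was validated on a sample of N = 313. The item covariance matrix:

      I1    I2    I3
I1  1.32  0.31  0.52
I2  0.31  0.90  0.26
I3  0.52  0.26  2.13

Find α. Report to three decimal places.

Σσ²ᵢ = 1.32 + 0.90 + 2.13 = 4.35
Sum of the distinct covariances = 1.09
σ²_total = 4.35 + 2 × 1.09 = 6.53
α = (k/(k−1))·(1 − Σσ²ᵢ/σ²_total) = (3/2)·(1 − 4.35/6.53) = 0.501

α = 0.501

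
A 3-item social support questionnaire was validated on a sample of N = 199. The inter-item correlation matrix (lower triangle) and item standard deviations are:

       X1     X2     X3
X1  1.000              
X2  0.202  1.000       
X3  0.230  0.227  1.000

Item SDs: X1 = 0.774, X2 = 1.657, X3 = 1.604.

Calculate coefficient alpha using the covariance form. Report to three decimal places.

Σσ²ᵢ = 0.774² + 1.657² + 1.604² = 5.9175
Covariances σ_ij = r_ij · s_i · s_j:
  σ(X1,X2) = 0.202 × 0.774 × 1.657 = 0.2591
  σ(X1,X3) = 0.230 × 0.774 × 1.604 = 0.2855
  σ(X2,X3) = 0.227 × 1.657 × 1.604 = 0.6033
σ²_T = Σσ²ᵢ + 2·Σσ_ij = 5.9175 + 2 × 1.1479 = 8.2133
α = (3/2)·(1 − 5.9175/8.2133) = 0.419

α = 0.419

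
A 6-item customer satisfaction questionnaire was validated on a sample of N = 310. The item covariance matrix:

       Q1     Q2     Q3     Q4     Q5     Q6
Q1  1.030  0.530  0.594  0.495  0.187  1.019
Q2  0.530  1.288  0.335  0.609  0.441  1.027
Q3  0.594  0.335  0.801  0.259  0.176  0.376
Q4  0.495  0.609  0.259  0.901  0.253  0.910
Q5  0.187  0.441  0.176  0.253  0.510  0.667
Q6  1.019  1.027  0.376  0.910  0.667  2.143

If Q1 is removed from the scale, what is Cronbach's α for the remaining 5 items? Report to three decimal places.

Remaining items: Q2, Q3, Q4, Q5, Q6 (k = 5).
ΣVar(i) = 1.288 + 0.801 + 0.901 + 0.510 + 2.143 = 5.643
σ²_total = 5.643 + 2 × 5.053 = 15.749
α (item deleted) = (5/4)·(1 − 5.643/15.749) = 0.802

Cronbach's α = 0.802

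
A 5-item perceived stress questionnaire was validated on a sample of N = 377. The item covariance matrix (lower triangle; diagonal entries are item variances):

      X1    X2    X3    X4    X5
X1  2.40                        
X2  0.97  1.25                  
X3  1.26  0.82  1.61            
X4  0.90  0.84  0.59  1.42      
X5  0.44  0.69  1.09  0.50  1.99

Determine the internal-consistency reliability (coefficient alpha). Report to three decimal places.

coefficient alpha = 0.814

sum of item variances = 2.40 + 1.25 + 1.61 + 1.42 + 1.99 = 8.67
Sum of the distinct covariances = 8.10
σ²_T = 8.67 + 2 × 8.10 = 24.87
α = (k/(k−1))·(1 − sum of item variances/σ²_T) = (5/4)·(1 − 8.67/24.87) = 0.814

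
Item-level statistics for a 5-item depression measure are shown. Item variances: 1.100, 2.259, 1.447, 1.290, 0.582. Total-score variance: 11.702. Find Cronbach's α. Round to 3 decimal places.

α = 0.537

sum of item variances = 1.100 + 2.259 + 1.447 + 1.290 + 0.582 = 6.678
α = (k/(k−1))·(1 − sum of item variances/σ²_total) = (5/4)·(1 − 6.678/11.702) = 0.537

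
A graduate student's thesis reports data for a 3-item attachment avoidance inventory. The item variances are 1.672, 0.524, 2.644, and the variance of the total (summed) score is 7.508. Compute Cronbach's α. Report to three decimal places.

Cronbach's α = 0.533

Σσ²ᵢ = 1.672 + 0.524 + 2.644 = 4.840
α = (k/(k−1))·(1 − Σσ²ᵢ/Var(T)) = (3/2)·(1 − 4.840/7.508) = 0.533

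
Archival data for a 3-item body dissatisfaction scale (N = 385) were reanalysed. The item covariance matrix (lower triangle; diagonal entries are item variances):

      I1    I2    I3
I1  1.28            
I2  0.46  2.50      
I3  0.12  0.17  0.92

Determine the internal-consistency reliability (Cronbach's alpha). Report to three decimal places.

Cronbach's alpha = 0.363

Σσ²ᵢ = 1.28 + 2.50 + 0.92 = 4.70
Sum of off-diagonal covariances = 0.75
total variance = 4.70 + 2 × 0.75 = 6.20
α = (k/(k−1))·(1 − Σσ²ᵢ/total variance) = (3/2)·(1 − 4.70/6.20) = 0.363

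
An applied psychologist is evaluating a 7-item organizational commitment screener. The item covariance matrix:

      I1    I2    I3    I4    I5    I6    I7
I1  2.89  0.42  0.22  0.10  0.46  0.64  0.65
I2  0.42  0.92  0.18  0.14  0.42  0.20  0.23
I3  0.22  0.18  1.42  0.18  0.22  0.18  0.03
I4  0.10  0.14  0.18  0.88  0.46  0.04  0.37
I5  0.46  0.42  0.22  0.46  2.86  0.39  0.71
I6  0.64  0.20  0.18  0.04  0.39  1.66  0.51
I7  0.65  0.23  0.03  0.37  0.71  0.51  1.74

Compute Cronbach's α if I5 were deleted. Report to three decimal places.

Remaining items: I1, I2, I3, I4, I6, I7 (k = 6).
Σσ²ᵢ = 2.89 + 0.92 + 1.42 + 0.88 + 1.66 + 1.74 = 9.51
σ²_total = 9.51 + 2 × 4.09 = 17.69
α (item deleted) = (6/5)·(1 − 9.51/17.69) = 0.555

Cronbach's α = 0.555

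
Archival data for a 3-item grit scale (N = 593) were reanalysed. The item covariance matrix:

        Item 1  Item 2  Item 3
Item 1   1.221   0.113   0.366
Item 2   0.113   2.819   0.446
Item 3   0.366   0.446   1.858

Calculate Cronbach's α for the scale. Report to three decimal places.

sum of item variances = 1.221 + 2.819 + 1.858 = 5.898
Sum of the distinct covariances = 0.925
σ²_total = 5.898 + 2 × 0.925 = 7.748
α = (k/(k−1))·(1 − sum of item variances/σ²_total) = (3/2)·(1 − 5.898/7.748) = 0.358

Cronbach's α = 0.358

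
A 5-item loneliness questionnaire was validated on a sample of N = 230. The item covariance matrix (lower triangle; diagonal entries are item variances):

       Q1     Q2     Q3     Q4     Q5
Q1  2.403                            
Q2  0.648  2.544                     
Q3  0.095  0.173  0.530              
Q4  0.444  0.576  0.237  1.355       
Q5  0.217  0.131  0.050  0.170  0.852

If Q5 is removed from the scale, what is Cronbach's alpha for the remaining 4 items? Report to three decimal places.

Cronbach's alpha = 0.518

Remaining items: Q1, Q2, Q3, Q4 (k = 4).
Σσ²ᵢ = 2.403 + 2.544 + 0.530 + 1.355 = 6.832
σ²_T = 6.832 + 2 × 2.173 = 11.178
α (item deleted) = (4/3)·(1 − 6.832/11.178) = 0.518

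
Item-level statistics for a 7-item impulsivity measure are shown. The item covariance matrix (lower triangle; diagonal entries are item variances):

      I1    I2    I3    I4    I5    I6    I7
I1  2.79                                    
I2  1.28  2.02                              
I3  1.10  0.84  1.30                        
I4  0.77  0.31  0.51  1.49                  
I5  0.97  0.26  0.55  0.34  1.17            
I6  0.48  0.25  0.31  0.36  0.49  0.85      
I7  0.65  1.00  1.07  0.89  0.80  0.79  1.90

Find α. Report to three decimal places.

Σσ²ᵢ = 2.79 + 2.02 + 1.30 + 1.49 + 1.17 + 0.85 + 1.90 = 11.52
Sum of the distinct covariances = 14.02
σ²_T = 11.52 + 2 × 14.02 = 39.56
α = (k/(k−1))·(1 − Σσ²ᵢ/σ²_T) = (7/6)·(1 − 11.52/39.56) = 0.827

α = 0.827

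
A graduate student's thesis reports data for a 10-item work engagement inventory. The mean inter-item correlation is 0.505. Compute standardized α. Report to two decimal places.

Standardized α = k·r̄ / (1 + (k−1)·r̄) = 10 × 0.505 / (1 + 9 × 0.505)
  = 5.0500 / 5.5450 = 0.91

α = 0.91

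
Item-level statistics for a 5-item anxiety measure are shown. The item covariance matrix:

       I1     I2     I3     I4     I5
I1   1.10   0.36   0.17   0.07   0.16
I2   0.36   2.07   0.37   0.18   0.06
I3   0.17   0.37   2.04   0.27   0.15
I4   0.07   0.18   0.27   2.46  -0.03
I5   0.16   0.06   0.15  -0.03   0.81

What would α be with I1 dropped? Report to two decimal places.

Remaining items: I2, I3, I4, I5 (k = 4).
Σσᵢ² = 2.07 + 2.04 + 2.46 + 0.81 = 7.38
total variance = 7.38 + 2 × 1.00 = 9.38
α (item deleted) = (4/3)·(1 − 7.38/9.38) = 0.28

α = 0.28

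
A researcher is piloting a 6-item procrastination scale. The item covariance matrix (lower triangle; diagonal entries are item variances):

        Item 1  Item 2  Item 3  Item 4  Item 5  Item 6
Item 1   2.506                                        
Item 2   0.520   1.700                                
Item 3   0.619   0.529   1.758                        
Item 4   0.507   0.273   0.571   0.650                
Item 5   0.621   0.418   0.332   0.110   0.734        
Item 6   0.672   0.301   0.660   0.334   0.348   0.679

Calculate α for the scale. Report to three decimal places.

α = 0.755

Σσᵢ² = 2.506 + 1.700 + 1.758 + 0.650 + 0.734 + 0.679 = 8.027
Sum of the distinct covariances = 6.815
total variance = 8.027 + 2 × 6.815 = 21.657
α = (k/(k−1))·(1 − Σσᵢ²/total variance) = (6/5)·(1 − 8.027/21.657) = 0.755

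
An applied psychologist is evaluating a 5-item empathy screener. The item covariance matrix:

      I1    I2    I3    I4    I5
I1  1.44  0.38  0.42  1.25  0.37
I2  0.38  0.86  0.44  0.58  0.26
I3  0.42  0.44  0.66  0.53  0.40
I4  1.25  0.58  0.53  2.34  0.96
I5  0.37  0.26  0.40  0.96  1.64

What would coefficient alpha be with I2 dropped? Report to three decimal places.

α = 0.752

Remaining items: I1, I3, I4, I5 (k = 4).
ΣVar(i) = 1.44 + 0.66 + 2.34 + 1.64 = 6.08
Var(T) = 6.08 + 2 × 3.93 = 13.94
α (item deleted) = (4/3)·(1 − 6.08/13.94) = 0.752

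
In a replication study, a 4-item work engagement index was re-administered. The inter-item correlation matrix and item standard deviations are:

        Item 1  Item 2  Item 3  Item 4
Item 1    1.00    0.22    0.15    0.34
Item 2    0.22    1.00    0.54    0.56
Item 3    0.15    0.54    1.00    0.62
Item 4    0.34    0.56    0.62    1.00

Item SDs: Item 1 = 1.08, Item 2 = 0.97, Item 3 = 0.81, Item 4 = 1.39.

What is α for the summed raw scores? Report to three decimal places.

Σσ²ᵢ = 1.08² + 0.97² + 0.81² + 1.39² = 4.6955
Covariances σ_ij = r_ij · s_i · s_j:
  σ(Item 1,Item 2) = 0.22 × 1.08 × 0.97 = 0.2305
  σ(Item 1,Item 3) = 0.15 × 1.08 × 0.81 = 0.1312
  σ(Item 1,Item 4) = 0.34 × 1.08 × 1.39 = 0.5104
  σ(Item 2,Item 3) = 0.54 × 0.97 × 0.81 = 0.4243
  σ(Item 2,Item 4) = 0.56 × 0.97 × 1.39 = 0.7550
  σ(Item 3,Item 4) = 0.62 × 0.81 × 1.39 = 0.6981
σ²_T = Σσ²ᵢ + 2·Σσ_ij = 4.6955 + 2 × 2.7495 = 10.1945
α = (4/3)·(1 − 4.6955/10.1945) = 0.719

α = 0.719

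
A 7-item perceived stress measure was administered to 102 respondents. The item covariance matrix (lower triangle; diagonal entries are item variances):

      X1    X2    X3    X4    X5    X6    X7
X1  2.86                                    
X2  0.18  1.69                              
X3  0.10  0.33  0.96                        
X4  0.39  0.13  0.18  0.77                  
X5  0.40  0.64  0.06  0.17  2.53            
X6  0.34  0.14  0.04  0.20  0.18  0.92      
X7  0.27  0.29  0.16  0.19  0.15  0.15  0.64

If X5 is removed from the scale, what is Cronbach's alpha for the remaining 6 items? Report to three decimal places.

Remaining items: X1, X2, X3, X4, X6, X7 (k = 6).
Σσᵢ² = 2.86 + 1.69 + 0.96 + 0.77 + 0.92 + 0.64 = 7.84
Var(T) = 7.84 + 2 × 3.09 = 14.02
α (item deleted) = (6/5)·(1 − 7.84/14.02) = 0.529

Cronbach's alpha = 0.529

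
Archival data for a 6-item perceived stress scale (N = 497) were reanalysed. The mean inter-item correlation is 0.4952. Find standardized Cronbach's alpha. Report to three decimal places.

α = 0.855

Standardized α = k·r̄ / (1 + (k−1)·r̄) = 6 × 0.4952 / (1 + 5 × 0.4952)
  = 2.9712 / 3.4760 = 0.855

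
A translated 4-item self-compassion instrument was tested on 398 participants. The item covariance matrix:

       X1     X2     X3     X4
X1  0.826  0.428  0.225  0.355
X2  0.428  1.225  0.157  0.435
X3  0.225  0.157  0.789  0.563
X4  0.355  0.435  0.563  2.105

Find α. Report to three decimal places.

sum of item variances = 0.826 + 1.225 + 0.789 + 2.105 = 4.945
Sum of off-diagonal covariances = 2.163
σ²_T = 4.945 + 2 × 2.163 = 9.271
α = (k/(k−1))·(1 − sum of item variances/σ²_T) = (4/3)·(1 − 4.945/9.271) = 0.622

α = 0.622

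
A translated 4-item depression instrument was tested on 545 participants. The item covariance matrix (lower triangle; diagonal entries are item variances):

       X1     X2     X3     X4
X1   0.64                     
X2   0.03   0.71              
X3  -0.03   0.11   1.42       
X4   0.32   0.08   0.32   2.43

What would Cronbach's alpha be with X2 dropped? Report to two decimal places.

Remaining items: X1, X3, X4 (k = 3).
ΣVar(i) = 0.64 + 1.42 + 2.43 = 4.49
σ²_total = 4.49 + 2 × 0.61 = 5.71
α (item deleted) = (3/2)·(1 − 4.49/5.71) = 0.32

α = 0.32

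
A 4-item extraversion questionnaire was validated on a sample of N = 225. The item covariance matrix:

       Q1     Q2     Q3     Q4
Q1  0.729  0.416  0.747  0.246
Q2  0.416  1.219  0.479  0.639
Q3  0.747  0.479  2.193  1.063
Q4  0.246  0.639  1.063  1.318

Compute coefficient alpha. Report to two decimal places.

Σσᵢ² = 0.729 + 1.219 + 2.193 + 1.318 = 5.459
Σ_{i<j} σ_ij = 3.590
Var(T) = 5.459 + 2 × 3.590 = 12.639
α = (k/(k−1))·(1 − Σσᵢ²/Var(T)) = (4/3)·(1 − 5.459/12.639) = 0.76

coefficient alpha = 0.76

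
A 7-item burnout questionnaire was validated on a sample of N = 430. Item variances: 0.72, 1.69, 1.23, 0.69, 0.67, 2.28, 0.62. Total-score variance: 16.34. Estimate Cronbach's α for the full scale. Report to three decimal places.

Cronbach's α = 0.603

Σσᵢ² = 0.72 + 1.69 + 1.23 + 0.69 + 0.67 + 2.28 + 0.62 = 7.90
α = (k/(k−1))·(1 − Σσᵢ²/total variance) = (7/6)·(1 − 7.90/16.34) = 0.603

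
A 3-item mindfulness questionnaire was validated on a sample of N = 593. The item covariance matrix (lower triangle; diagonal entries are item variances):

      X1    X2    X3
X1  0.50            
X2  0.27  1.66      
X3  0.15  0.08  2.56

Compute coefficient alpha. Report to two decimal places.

sum of item variances = 0.50 + 1.66 + 2.56 = 4.72
Σ_{i<j} σ_ij = 0.50
σ²_T = 4.72 + 2 × 0.50 = 5.72
α = (k/(k−1))·(1 − sum of item variances/σ²_T) = (3/2)·(1 − 4.72/5.72) = 0.26

coefficient alpha = 0.26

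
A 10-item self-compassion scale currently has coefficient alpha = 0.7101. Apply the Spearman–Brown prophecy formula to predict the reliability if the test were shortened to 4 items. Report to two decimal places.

Length factor m = 4/10 = 0.4000
α' = m·α / (1 − (1−m)·α)
   = 4/10 × 0.7101 / (1 − (1 − 4/10) × 0.7101)
   = 0.2840 / 0.5739 = 0.49

predicted reliability = 0.49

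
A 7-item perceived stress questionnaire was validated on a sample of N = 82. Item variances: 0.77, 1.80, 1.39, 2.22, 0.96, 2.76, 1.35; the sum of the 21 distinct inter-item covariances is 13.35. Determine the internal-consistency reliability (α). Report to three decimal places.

sum of item variances = 0.77 + 1.80 + 1.39 + 2.22 + 0.96 + 2.76 + 1.35 = 11.25
Sum of distinct covariances = 13.35
σ²_total = sum of item variances + 2·Σcov = 11.25 + 2 × 13.35 = 37.95
α = (7/6)·(1 − 11.25/37.95) = 0.821

α = 0.821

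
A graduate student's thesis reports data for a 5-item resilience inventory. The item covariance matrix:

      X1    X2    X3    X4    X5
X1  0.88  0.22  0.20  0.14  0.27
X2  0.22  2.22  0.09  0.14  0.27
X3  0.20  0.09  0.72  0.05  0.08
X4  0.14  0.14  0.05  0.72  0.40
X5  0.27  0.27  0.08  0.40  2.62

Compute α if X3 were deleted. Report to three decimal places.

Remaining items: X1, X2, X4, X5 (k = 4).
Σσ²ᵢ = 0.88 + 2.22 + 0.72 + 2.62 = 6.44
Var(T) = 6.44 + 2 × 1.44 = 9.32
α (item deleted) = (4/3)·(1 − 6.44/9.32) = 0.412

α = 0.412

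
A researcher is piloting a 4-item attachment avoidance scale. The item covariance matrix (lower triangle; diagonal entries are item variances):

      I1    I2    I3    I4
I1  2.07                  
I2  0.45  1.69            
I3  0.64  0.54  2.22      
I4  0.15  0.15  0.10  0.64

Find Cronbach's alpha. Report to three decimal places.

α = 0.507

ΣVar(i) = 2.07 + 1.69 + 2.22 + 0.64 = 6.62
Sum of off-diagonal covariances = 2.03
Var(T) = 6.62 + 2 × 2.03 = 10.68
α = (k/(k−1))·(1 − ΣVar(i)/Var(T)) = (4/3)·(1 − 6.62/10.68) = 0.507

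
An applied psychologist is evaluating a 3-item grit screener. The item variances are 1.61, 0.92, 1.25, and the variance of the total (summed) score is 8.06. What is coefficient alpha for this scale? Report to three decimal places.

sum of item variances = 1.61 + 0.92 + 1.25 = 3.78
α = (k/(k−1))·(1 − sum of item variances/Var(T)) = (3/2)·(1 − 3.78/8.06) = 0.797

coefficient alpha = 0.797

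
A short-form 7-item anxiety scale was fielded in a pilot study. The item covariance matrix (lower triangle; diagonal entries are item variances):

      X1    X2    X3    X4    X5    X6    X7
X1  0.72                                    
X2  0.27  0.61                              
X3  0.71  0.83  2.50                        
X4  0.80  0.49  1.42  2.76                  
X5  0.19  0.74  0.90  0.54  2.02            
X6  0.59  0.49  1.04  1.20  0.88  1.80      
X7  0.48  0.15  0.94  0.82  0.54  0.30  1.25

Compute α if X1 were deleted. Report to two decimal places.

Remaining items: X2, X3, X4, X5, X6, X7 (k = 6).
ΣVar(i) = 0.61 + 2.50 + 2.76 + 2.02 + 1.80 + 1.25 = 10.94
σ²_T = 10.94 + 2 × 11.28 = 33.50
α (item deleted) = (6/5)·(1 − 10.94/33.50) = 0.81

α = 0.81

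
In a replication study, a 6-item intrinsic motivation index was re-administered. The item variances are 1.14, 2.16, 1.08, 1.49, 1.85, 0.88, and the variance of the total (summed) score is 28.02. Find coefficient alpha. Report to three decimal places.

Σσ²ᵢ = 1.14 + 2.16 + 1.08 + 1.49 + 1.85 + 0.88 = 8.60
α = (k/(k−1))·(1 − Σσ²ᵢ/Var(T)) = (6/5)·(1 − 8.60/28.02) = 0.832

α = 0.832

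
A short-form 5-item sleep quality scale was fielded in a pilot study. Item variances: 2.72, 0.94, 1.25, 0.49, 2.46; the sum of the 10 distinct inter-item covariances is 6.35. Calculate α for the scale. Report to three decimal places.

α = 0.772

Σσᵢ² = 2.72 + 0.94 + 1.25 + 0.49 + 2.46 = 7.86
Sum of distinct covariances = 6.35
σ²_T = Σσᵢ² + 2·Σcov = 7.86 + 2 × 6.35 = 20.56
α = (5/4)·(1 − 7.86/20.56) = 0.772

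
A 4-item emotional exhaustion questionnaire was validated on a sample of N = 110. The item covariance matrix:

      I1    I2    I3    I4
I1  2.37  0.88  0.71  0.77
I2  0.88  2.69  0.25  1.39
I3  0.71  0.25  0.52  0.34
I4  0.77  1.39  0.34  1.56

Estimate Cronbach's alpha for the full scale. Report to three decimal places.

Σσ²ᵢ = 2.37 + 2.69 + 0.52 + 1.56 = 7.14
Sum of off-diagonal covariances = 4.34
σ²_total = 7.14 + 2 × 4.34 = 15.82
α = (k/(k−1))·(1 − Σσ²ᵢ/σ²_total) = (4/3)·(1 − 7.14/15.82) = 0.732

α = 0.732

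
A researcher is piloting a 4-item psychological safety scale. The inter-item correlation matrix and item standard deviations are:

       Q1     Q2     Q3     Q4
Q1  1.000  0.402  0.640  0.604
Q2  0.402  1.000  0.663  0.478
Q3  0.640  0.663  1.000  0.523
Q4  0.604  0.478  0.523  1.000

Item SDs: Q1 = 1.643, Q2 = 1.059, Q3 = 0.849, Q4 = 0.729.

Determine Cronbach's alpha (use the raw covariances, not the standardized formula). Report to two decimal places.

α = 0.78

Σσ²ᵢ = 1.643² + 1.059² + 0.849² + 0.729² = 5.0732
Covariances σ_ij = r_ij · s_i · s_j:
  σ(Q1,Q2) = 0.402 × 1.643 × 1.059 = 0.6995
  σ(Q1,Q3) = 0.640 × 1.643 × 0.849 = 0.8927
  σ(Q1,Q4) = 0.604 × 1.643 × 0.729 = 0.7234
  σ(Q2,Q3) = 0.663 × 1.059 × 0.849 = 0.5961
  σ(Q2,Q4) = 0.478 × 1.059 × 0.729 = 0.3690
  σ(Q3,Q4) = 0.523 × 0.849 × 0.729 = 0.3237
σ²_T = Σσ²ᵢ + 2·Σσ_ij = 5.0732 + 2 × 3.6044 = 12.2820
α = (4/3)·(1 − 5.0732/12.2820) = 0.78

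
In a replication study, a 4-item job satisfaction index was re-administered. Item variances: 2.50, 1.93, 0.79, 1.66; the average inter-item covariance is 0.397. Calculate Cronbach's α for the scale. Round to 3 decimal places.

ΣVar(i) = 2.50 + 1.93 + 0.79 + 1.66 = 6.88
Sum of the 6 distinct covariances = 6 × 0.397 = 2.382
Var(T) = ΣVar(i) + 2·Σcov = 6.88 + 2 × 2.382 = 11.644
α = (4/3)·(1 − 6.88/11.644) = 0.546

α = 0.546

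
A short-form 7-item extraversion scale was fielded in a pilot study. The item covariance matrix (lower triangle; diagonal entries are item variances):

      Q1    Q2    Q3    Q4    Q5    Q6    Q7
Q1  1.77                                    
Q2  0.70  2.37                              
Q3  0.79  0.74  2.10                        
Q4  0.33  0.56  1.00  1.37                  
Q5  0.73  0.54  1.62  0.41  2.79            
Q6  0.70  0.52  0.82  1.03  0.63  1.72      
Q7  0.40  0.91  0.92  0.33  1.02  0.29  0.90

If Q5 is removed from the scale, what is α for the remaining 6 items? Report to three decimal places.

Remaining items: Q1, Q2, Q3, Q4, Q6, Q7 (k = 6).
Σσᵢ² = 1.77 + 2.37 + 2.10 + 1.37 + 1.72 + 0.90 = 10.23
σ²_T = 10.23 + 2 × 10.04 = 30.31
α (item deleted) = (6/5)·(1 − 10.23/30.31) = 0.795

α = 0.795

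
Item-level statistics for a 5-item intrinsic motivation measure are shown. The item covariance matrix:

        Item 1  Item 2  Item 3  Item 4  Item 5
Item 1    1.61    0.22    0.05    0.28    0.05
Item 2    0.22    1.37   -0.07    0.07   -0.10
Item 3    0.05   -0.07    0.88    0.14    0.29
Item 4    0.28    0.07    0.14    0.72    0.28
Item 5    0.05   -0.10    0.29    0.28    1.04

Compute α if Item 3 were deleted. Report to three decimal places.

Remaining items: Item 1, Item 2, Item 4, Item 5 (k = 4).
ΣVar(i) = 1.61 + 1.37 + 0.72 + 1.04 = 4.74
σ²_total = 4.74 + 2 × 0.80 = 6.34
α (item deleted) = (4/3)·(1 − 4.74/6.34) = 0.336

α = 0.336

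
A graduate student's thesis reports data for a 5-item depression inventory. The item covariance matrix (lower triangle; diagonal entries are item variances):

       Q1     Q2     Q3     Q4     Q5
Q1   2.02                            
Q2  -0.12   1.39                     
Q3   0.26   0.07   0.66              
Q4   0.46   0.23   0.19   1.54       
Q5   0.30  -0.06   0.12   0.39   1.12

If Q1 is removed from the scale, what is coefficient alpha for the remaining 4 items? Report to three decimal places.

α = 0.380

Remaining items: Q2, Q3, Q4, Q5 (k = 4).
Σσ²ᵢ = 1.39 + 0.66 + 1.54 + 1.12 = 4.71
σ²_total = 4.71 + 2 × 0.94 = 6.59
α (item deleted) = (4/3)·(1 − 4.71/6.59) = 0.380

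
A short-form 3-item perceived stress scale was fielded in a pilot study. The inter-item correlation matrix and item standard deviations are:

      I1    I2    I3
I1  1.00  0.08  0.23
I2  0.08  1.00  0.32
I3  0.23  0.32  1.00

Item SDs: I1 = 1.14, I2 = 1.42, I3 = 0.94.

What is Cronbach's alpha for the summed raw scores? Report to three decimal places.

Σσ²ᵢ = 1.14² + 1.42² + 0.94² = 4.1996
Covariances σ_ij = r_ij · s_i · s_j:
  σ(I1,I2) = 0.08 × 1.14 × 1.42 = 0.1295
  σ(I1,I3) = 0.23 × 1.14 × 0.94 = 0.2465
  σ(I2,I3) = 0.32 × 1.42 × 0.94 = 0.4271
σ²_T = Σσ²ᵢ + 2·Σσ_ij = 4.1996 + 2 × 0.8031 = 5.8058
α = (3/2)·(1 − 4.1996/5.8058) = 0.415

α = 0.415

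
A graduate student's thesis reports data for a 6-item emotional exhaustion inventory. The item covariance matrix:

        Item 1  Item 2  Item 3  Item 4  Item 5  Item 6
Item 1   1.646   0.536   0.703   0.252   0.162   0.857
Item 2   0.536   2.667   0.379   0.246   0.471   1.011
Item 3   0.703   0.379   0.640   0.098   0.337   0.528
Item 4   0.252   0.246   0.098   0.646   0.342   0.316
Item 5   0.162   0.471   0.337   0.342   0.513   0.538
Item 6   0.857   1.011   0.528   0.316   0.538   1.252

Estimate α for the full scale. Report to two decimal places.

α = 0.78

ΣVar(i) = 1.646 + 2.667 + 0.640 + 0.646 + 0.513 + 1.252 = 7.364
Σ_{i<j} σ_ij = 6.776
σ²_total = 7.364 + 2 × 6.776 = 20.916
α = (k/(k−1))·(1 − ΣVar(i)/σ²_total) = (6/5)·(1 − 7.364/20.916) = 0.78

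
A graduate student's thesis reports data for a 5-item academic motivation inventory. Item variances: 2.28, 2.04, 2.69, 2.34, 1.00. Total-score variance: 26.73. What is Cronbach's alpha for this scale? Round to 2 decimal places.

ΣVar(i) = 2.28 + 2.04 + 2.69 + 2.34 + 1.00 = 10.35
α = (k/(k−1))·(1 − ΣVar(i)/σ²_total) = (5/4)·(1 − 10.35/26.73) = 0.77

α = 0.77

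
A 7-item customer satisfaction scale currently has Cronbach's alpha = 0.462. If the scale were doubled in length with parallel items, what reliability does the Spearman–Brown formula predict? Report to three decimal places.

predicted reliability = 0.632

Length factor m = 2
α' = m·α / (1 + (m−1)·α)
   = 2 × 0.462 / (1 + (2 − 1) × 0.462)
   = 0.9240 / 1.4620 = 0.632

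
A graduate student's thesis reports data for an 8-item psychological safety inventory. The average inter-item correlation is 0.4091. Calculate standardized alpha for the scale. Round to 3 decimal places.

α = 0.847

Standardized α = k·r̄ / (1 + (k−1)·r̄) = 8 × 0.4091 / (1 + 7 × 0.4091)
  = 3.2728 / 3.8637 = 0.847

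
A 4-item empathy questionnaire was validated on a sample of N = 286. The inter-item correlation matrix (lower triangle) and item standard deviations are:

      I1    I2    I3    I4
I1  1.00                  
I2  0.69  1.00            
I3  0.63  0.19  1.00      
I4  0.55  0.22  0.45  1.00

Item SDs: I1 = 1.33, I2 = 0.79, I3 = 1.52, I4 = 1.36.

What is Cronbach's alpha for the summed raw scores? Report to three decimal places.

Σσ²ᵢ = 1.33² + 0.79² + 1.52² + 1.36² = 6.5530
Covariances σ_ij = r_ij · s_i · s_j:
  σ(I1,I2) = 0.69 × 1.33 × 0.79 = 0.7250
  σ(I1,I3) = 0.63 × 1.33 × 1.52 = 1.2736
  σ(I1,I4) = 0.55 × 1.33 × 1.36 = 0.9948
  σ(I2,I3) = 0.19 × 0.79 × 1.52 = 0.2282
  σ(I2,I4) = 0.22 × 0.79 × 1.36 = 0.2364
  σ(I3,I4) = 0.45 × 1.52 × 1.36 = 0.9302
σ²_T = Σσ²ᵢ + 2·Σσ_ij = 6.5530 + 2 × 4.3882 = 15.3294
α = (4/3)·(1 − 6.5530/15.3294) = 0.763

Cronbach's alpha = 0.763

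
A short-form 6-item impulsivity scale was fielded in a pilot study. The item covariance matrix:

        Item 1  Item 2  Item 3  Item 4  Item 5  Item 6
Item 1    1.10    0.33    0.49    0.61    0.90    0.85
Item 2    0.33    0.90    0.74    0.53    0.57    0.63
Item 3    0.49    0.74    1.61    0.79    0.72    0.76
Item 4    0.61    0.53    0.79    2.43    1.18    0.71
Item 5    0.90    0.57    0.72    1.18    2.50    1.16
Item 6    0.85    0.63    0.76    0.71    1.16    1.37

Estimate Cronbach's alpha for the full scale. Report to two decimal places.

Σσᵢ² = 1.10 + 0.90 + 1.61 + 2.43 + 2.50 + 1.37 = 9.91
Sum of off-diagonal covariances = 10.97
total variance = 9.91 + 2 × 10.97 = 31.85
α = (k/(k−1))·(1 − Σσᵢ²/total variance) = (6/5)·(1 − 9.91/31.85) = 0.83

α = 0.83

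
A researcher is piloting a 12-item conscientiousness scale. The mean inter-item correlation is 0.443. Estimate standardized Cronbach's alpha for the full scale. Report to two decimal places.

Standardized α = k·r̄ / (1 + (k−1)·r̄) = 12 × 0.443 / (1 + 11 × 0.443)
  = 5.3160 / 5.8730 = 0.91

standardized Cronbach's alpha = 0.91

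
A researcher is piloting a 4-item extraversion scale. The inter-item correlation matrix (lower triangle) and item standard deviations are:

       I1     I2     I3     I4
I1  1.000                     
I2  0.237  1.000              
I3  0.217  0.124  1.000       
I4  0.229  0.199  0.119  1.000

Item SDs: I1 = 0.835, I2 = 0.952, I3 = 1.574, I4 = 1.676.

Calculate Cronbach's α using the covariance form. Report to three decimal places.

Cronbach's α = 0.425

Σσ²ᵢ = 0.835² + 0.952² + 1.574² + 1.676² = 6.8900
Covariances σ_ij = r_ij · s_i · s_j:
  σ(I1,I2) = 0.237 × 0.835 × 0.952 = 0.1884
  σ(I1,I3) = 0.217 × 0.835 × 1.574 = 0.2852
  σ(I1,I4) = 0.229 × 0.835 × 1.676 = 0.3205
  σ(I2,I3) = 0.124 × 0.952 × 1.574 = 0.1858
  σ(I2,I4) = 0.199 × 0.952 × 1.676 = 0.3175
  σ(I3,I4) = 0.119 × 1.574 × 1.676 = 0.3139
σ²_T = Σσ²ᵢ + 2·Σσ_ij = 6.8900 + 2 × 1.6113 = 10.1126
α = (4/3)·(1 − 6.8900/10.1126) = 0.425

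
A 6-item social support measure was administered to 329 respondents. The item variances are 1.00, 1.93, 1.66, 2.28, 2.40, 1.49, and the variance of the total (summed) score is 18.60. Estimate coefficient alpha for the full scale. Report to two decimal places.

ΣVar(i) = 1.00 + 1.93 + 1.66 + 2.28 + 2.40 + 1.49 = 10.76
α = (k/(k−1))·(1 − ΣVar(i)/σ²_total) = (6/5)·(1 − 10.76/18.60) = 0.51

coefficient alpha = 0.51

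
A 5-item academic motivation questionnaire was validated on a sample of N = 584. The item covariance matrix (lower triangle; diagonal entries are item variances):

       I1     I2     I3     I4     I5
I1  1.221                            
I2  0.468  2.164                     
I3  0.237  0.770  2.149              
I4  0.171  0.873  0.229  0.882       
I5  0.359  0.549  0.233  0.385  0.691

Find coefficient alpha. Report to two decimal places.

Σσᵢ² = 1.221 + 2.164 + 2.149 + 0.882 + 0.691 = 7.107
Σ_{i<j} σ_ij = 4.274
Var(T) = 7.107 + 2 × 4.274 = 15.655
α = (k/(k−1))·(1 − Σσᵢ²/Var(T)) = (5/4)·(1 − 7.107/15.655) = 0.68

coefficient alpha = 0.68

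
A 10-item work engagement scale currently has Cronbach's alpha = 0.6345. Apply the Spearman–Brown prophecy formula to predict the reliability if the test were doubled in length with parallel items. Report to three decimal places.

predicted reliability = 0.776

Length factor m = 2
α' = m·α / (1 + (m−1)·α)
   = 2 × 0.6345 / (1 + (2 − 1) × 0.6345)
   = 1.2690 / 1.6345 = 0.776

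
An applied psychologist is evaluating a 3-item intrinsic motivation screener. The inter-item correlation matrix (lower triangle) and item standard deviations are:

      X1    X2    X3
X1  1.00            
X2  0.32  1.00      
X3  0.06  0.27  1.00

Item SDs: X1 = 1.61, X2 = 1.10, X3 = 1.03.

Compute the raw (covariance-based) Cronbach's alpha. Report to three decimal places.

Σσ²ᵢ = 1.61² + 1.10² + 1.03² = 4.8630
Covariances σ_ij = r_ij · s_i · s_j:
  σ(X1,X2) = 0.32 × 1.61 × 1.10 = 0.5667
  σ(X1,X3) = 0.06 × 1.61 × 1.03 = 0.0995
  σ(X2,X3) = 0.27 × 1.10 × 1.03 = 0.3059
σ²_T = Σσ²ᵢ + 2·Σσ_ij = 4.8630 + 2 × 0.9721 = 6.8072
α = (3/2)·(1 − 4.8630/6.8072) = 0.428

Cronbach's alpha = 0.428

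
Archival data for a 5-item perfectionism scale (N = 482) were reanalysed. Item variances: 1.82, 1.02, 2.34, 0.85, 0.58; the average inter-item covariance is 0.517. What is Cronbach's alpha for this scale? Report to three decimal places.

α = 0.763

sum of item variances = 1.82 + 1.02 + 2.34 + 0.85 + 0.58 = 6.61
Sum of the 10 distinct covariances = 10 × 0.517 = 5.170
σ²_total = sum of item variances + 2·Σcov = 6.61 + 2 × 5.170 = 16.950
α = (5/4)·(1 − 6.61/16.950) = 0.763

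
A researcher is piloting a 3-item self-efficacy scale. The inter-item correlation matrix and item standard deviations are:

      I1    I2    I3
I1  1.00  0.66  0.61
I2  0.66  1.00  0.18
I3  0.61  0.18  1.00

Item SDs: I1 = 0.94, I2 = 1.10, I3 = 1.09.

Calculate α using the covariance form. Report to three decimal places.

Σσ²ᵢ = 0.94² + 1.10² + 1.09² = 3.2817
Covariances σ_ij = r_ij · s_i · s_j:
  σ(I1,I2) = 0.66 × 0.94 × 1.10 = 0.6824
  σ(I1,I3) = 0.61 × 0.94 × 1.09 = 0.6250
  σ(I2,I3) = 0.18 × 1.10 × 1.09 = 0.2158
σ²_T = Σσ²ᵢ + 2·Σσ_ij = 3.2817 + 2 × 1.5232 = 6.3281
α = (3/2)·(1 − 3.2817/6.3281) = 0.722

α = 0.722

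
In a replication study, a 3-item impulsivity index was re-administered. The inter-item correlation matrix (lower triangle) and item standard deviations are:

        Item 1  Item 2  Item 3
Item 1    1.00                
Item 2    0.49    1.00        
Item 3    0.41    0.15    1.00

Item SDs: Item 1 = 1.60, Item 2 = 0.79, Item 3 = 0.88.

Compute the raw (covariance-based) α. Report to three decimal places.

α = 0.595

Σσ²ᵢ = 1.60² + 0.79² + 0.88² = 3.9585
Covariances σ_ij = r_ij · s_i · s_j:
  σ(Item 1,Item 2) = 0.49 × 1.60 × 0.79 = 0.6194
  σ(Item 1,Item 3) = 0.41 × 1.60 × 0.88 = 0.5773
  σ(Item 2,Item 3) = 0.15 × 0.79 × 0.88 = 0.1043
σ²_T = Σσ²ᵢ + 2·Σσ_ij = 3.9585 + 2 × 1.3010 = 6.5605
α = (3/2)·(1 − 3.9585/6.5605) = 0.595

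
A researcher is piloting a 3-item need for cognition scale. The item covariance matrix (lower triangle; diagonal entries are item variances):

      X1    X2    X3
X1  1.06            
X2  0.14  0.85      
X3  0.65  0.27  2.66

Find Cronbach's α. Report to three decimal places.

sum of item variances = 1.06 + 0.85 + 2.66 = 4.57
Sum of off-diagonal covariances = 1.06
Var(T) = 4.57 + 2 × 1.06 = 6.69
α = (k/(k−1))·(1 − sum of item variances/Var(T)) = (3/2)·(1 − 4.57/6.69) = 0.475

Cronbach's α = 0.475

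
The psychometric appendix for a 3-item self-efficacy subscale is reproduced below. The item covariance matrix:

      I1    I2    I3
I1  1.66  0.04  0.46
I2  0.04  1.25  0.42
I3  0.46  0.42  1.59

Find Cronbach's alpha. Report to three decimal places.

Cronbach's alpha = 0.435

sum of item variances = 1.66 + 1.25 + 1.59 = 4.50
Σ_{i<j} σ_ij = 0.92
σ²_total = 4.50 + 2 × 0.92 = 6.34
α = (k/(k−1))·(1 − sum of item variances/σ²_total) = (3/2)·(1 − 4.50/6.34) = 0.435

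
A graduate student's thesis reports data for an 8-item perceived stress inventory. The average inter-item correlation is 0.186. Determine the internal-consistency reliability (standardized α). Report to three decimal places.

Standardized α = k·r̄ / (1 + (k−1)·r̄) = 8 × 0.186 / (1 + 7 × 0.186)
  = 1.4880 / 2.3020 = 0.646

α = 0.646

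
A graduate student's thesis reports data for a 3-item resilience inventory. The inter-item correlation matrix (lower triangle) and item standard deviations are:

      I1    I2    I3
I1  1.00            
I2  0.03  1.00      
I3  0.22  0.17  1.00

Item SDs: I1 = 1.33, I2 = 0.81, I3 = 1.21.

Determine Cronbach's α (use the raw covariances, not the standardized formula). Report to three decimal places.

Cronbach's α = 0.332

Σσ²ᵢ = 1.33² + 0.81² + 1.21² = 3.8891
Covariances σ_ij = r_ij · s_i · s_j:
  σ(I1,I2) = 0.03 × 1.33 × 0.81 = 0.0323
  σ(I1,I3) = 0.22 × 1.33 × 1.21 = 0.3540
  σ(I2,I3) = 0.17 × 0.81 × 1.21 = 0.1666
σ²_T = Σσ²ᵢ + 2·Σσ_ij = 3.8891 + 2 × 0.5529 = 4.9949
α = (3/2)·(1 − 3.8891/4.9949) = 0.332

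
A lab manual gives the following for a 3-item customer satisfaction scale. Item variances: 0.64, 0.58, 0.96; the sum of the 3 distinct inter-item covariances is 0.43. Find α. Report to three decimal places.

Σσᵢ² = 0.64 + 0.58 + 0.96 = 2.18
Sum of distinct covariances = 0.43
Var(T) = Σσᵢ² + 2·Σcov = 2.18 + 2 × 0.43 = 3.04
α = (3/2)·(1 − 2.18/3.04) = 0.424

α = 0.424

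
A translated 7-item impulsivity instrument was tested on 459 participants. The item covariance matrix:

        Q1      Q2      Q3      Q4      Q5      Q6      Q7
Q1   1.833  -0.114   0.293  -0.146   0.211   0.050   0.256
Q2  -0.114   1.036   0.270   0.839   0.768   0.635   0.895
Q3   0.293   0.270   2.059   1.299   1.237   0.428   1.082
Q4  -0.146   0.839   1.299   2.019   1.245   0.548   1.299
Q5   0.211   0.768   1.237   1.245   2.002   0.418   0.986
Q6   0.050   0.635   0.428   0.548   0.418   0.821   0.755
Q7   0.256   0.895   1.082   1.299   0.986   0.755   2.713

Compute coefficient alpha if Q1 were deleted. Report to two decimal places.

Remaining items: Q2, Q3, Q4, Q5, Q6, Q7 (k = 6).
sum of item variances = 1.036 + 2.059 + 2.019 + 2.002 + 0.821 + 2.713 = 10.650
σ²_total = 10.650 + 2 × 12.704 = 36.058
α (item deleted) = (6/5)·(1 − 10.650/36.058) = 0.85

α = 0.85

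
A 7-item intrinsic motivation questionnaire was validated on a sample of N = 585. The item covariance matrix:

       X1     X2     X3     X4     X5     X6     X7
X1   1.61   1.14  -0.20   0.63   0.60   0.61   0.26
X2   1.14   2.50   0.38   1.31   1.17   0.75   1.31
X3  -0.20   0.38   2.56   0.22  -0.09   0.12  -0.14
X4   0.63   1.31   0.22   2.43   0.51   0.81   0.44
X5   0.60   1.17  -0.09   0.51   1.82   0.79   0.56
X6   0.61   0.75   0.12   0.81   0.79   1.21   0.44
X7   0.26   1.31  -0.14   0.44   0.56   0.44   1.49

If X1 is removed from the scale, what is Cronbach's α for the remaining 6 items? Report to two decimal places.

Remaining items: X2, X3, X4, X5, X6, X7 (k = 6).
ΣVar(i) = 2.50 + 2.56 + 2.43 + 1.82 + 1.21 + 1.49 = 12.01
σ²_total = 12.01 + 2 × 8.58 = 29.17
α (item deleted) = (6/5)·(1 − 12.01/29.17) = 0.71

α = 0.71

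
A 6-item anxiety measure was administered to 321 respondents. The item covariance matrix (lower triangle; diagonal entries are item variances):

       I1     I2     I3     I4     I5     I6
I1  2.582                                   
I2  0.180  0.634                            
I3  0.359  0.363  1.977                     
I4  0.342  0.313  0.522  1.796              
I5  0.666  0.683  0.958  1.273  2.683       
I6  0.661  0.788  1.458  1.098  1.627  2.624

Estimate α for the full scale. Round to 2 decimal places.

sum of item variances = 2.582 + 0.634 + 1.977 + 1.796 + 2.683 + 2.624 = 12.296
Sum of the distinct covariances = 11.291
total variance = 12.296 + 2 × 11.291 = 34.878
α = (k/(k−1))·(1 − sum of item variances/total variance) = (6/5)·(1 − 12.296/34.878) = 0.78

α = 0.78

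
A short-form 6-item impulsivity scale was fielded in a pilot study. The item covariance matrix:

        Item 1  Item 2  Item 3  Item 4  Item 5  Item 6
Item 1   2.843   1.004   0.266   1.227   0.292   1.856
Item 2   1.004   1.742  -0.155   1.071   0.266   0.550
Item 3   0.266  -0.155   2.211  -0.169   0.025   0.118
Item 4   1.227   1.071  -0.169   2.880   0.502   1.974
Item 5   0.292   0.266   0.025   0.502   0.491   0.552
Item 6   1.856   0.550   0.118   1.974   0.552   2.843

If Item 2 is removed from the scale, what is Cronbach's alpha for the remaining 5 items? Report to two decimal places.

Remaining items: Item 1, Item 3, Item 4, Item 5, Item 6 (k = 5).
Σσ²ᵢ = 2.843 + 2.211 + 2.880 + 0.491 + 2.843 = 11.268
total variance = 11.268 + 2 × 6.643 = 24.554
α (item deleted) = (5/4)·(1 − 11.268/24.554) = 0.68

Cronbach's alpha = 0.68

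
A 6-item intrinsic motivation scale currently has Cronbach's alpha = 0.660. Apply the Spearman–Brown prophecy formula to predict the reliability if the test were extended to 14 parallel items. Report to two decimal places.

Length factor m = 14/6 = 2.3333
α' = m·α / (1 + (m−1)·α)
   = 14/6 × 0.660 / (1 + (14/6 − 1) × 0.660)
   = 1.5400 / 1.8800 = 0.82

predicted reliability = 0.82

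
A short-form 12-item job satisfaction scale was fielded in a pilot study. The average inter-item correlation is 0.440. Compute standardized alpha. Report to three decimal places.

α = 0.904

Standardized α = k·r̄ / (1 + (k−1)·r̄) = 12 × 0.440 / (1 + 11 × 0.440)
  = 5.2800 / 5.8400 = 0.904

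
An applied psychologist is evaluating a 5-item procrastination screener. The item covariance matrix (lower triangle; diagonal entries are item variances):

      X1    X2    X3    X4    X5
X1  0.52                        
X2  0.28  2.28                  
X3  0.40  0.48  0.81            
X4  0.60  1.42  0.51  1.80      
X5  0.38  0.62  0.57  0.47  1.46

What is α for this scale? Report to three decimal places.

Σσᵢ² = 0.52 + 2.28 + 0.81 + 1.80 + 1.46 = 6.87
Σ_{i<j} σ_ij = 5.73
σ²_T = 6.87 + 2 × 5.73 = 18.33
α = (k/(k−1))·(1 − Σσᵢ²/σ²_T) = (5/4)·(1 − 6.87/18.33) = 0.782

α = 0.782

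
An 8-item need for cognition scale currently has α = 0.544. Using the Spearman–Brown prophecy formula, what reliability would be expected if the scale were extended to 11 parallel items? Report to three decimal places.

predicted reliability = 0.621

Length factor m = 11/8 = 1.3750
α' = m·α / (1 + (m−1)·α)
   = 11/8 × 0.544 / (1 + (11/8 − 1) × 0.544)
   = 0.7480 / 1.2040 = 0.621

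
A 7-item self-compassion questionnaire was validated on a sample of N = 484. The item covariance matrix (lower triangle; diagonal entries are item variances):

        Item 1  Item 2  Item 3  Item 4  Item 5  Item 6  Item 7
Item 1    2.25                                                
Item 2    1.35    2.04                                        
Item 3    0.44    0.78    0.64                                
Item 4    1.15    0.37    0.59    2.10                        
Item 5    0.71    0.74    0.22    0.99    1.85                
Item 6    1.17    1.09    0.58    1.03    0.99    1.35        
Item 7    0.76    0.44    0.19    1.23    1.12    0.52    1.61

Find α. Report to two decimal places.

α = 0.86

Σσᵢ² = 2.25 + 2.04 + 0.64 + 2.10 + 1.85 + 1.35 + 1.61 = 11.84
Sum of off-diagonal covariances = 16.46
σ²_T = 11.84 + 2 × 16.46 = 44.76
α = (k/(k−1))·(1 − Σσᵢ²/σ²_T) = (7/6)·(1 − 11.84/44.76) = 0.86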